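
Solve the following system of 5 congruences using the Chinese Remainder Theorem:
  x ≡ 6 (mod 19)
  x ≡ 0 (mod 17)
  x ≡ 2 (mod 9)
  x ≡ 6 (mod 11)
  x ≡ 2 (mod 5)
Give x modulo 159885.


Product of moduli M = 19 · 17 · 9 · 11 · 5 = 159885.
Merge one congruence at a time:
  Start: x ≡ 6 (mod 19).
  Combine with x ≡ 0 (mod 17); new modulus lcm = 323.
    Write x = 6 + 19·t and substitute into x ≡ 0 (mod 17): 19·t ≡ 0 − 6 = -6 (mod 17).
    Reduce coefficients mod 17: 2·t ≡ 11 (mod 17).
    The inverse of 2 mod 17 is 9 (since 2·9 = 18 = 1·17 + 1), so t ≡ 9·11 = 99 ≡ 14 (mod 17).
    Then x = 6 + 19·14 = 272, valid modulo lcm(19, 17) = 323: x ≡ 272 (mod 323).
  Combine with x ≡ 2 (mod 9); new modulus lcm = 2907.
    Write x = 272 + 323·t and substitute into x ≡ 2 (mod 9): 323·t ≡ 2 − 272 = -270 (mod 9).
    Reduce coefficients mod 9: 8·t ≡ 0 (mod 9).
    The inverse of 8 mod 9 is 8 (since 8·8 = 64 = 7·9 + 1), so t ≡ 8·0 = 0 ≡ 0 (mod 9).
    Then x = 272 + 323·0 = 272, valid modulo lcm(323, 9) = 2907: x ≡ 272 (mod 2907).
  Combine with x ≡ 6 (mod 11); new modulus lcm = 31977.
    Write x = 272 + 2907·t and substitute into x ≡ 6 (mod 11): 2907·t ≡ 6 − 272 = -266 (mod 11).
    Reduce coefficients mod 11: 3·t ≡ 9 (mod 11).
    The inverse of 3 mod 11 is 4 (since 3·4 = 12 = 1·11 + 1), so t ≡ 4·9 = 36 ≡ 3 (mod 11).
    Then x = 272 + 2907·3 = 8993, valid modulo lcm(2907, 11) = 31977: x ≡ 8993 (mod 31977).
  Combine with x ≡ 2 (mod 5); new modulus lcm = 159885.
    Write x = 8993 + 31977·t and substitute into x ≡ 2 (mod 5): 31977·t ≡ 2 − 8993 = -8991 (mod 5).
    Reduce coefficients mod 5: 2·t ≡ 4 (mod 5).
    The inverse of 2 mod 5 is 3 (since 2·3 = 6 = 1·5 + 1), so t ≡ 3·4 = 12 ≡ 2 (mod 5).
    Then x = 8993 + 31977·2 = 72947, valid modulo lcm(31977, 5) = 159885: x ≡ 72947 (mod 159885).
Verify against each original: 72947 mod 19 = 6, 72947 mod 17 = 0, 72947 mod 9 = 2, 72947 mod 11 = 6, 72947 mod 5 = 2.

x ≡ 72947 (mod 159885).


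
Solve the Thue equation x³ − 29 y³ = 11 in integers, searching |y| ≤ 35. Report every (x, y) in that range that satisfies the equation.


The equation is x³ - 29y³ = 11. For fixed y, x³ = 29·y³ + 11, so a solution requires the RHS to be a perfect cube.
Strategy: iterate y from -35 to 35, compute RHS = 29·y³ + 11, and check whether it is a (positive or negative) perfect cube.
Check small values of y:
  y = 0: RHS = 11 is not a perfect cube.
  y = 1: RHS = 40 is not a perfect cube.
  y = -1: RHS = -18 is not a perfect cube.
  y = 2: RHS = 243 is not a perfect cube.
  y = -2: RHS = -221 is not a perfect cube.
  y = 3: RHS = 794 is not a perfect cube.
  y = -3: RHS = -772 is not a perfect cube.
Continuing the search up to |y| = 35 finds no solutions either.
No (x, y) in the scanned range satisfies the equation.

No integer solutions with |y| ≤ 35.


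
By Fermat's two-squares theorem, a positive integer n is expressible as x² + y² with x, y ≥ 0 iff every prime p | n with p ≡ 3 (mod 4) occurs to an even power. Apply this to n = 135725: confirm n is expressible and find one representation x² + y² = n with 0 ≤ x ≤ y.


Step 1: Factor n = 135725 = 5^2 · 61 · 89.
Step 2: Check the mod-4 condition on each prime factor: 5 ≡ 1 (mod 4), exponent 2; 61 ≡ 1 (mod 4), exponent 1; 89 ≡ 1 (mod 4), exponent 1.
All primes ≡ 3 (mod 4) appear to even exponent (or don't appear), so by the two-squares theorem n IS expressible as a sum of two squares.
Step 3: Build a representation. Group n = k² · m with k = 5 and m = 61 · 89 = 5429 (a product of primes ≡ 1 (mod 4)); a representation of m scales to one of n via (k·x)² + (k·y)² = k²(x² + y²). Each prime p ≡ 1 (mod 4) is itself a sum of two squares; find a² by testing p − a² for a perfect square:
  61: 61 − 1² = 60, 61 − 2² = 57, 61 − 3² = 52, 61 − 4² = 45, 61 − 5² = 36 = 6² ⇒ 61 = 5² + 6².
  89: 89 − 1² = 88, 89 − 2² = 85, 89 − 3² = 80, 89 − 4² = 73, 89 − 5² = 64 = 8² ⇒ 89 = 5² + 8².
  Combine using the Brahmagupta–Fibonacci identity (a² + b²)(c² + d²) = (ac − bd)² + (ad + bc)² = (ac + bd)² + (ad − bc)²:
  61 · 89 = 5429: from (5² + 6²)(5² + 8²), take (5·5 − 6·8, 5·8 + 6·5) = (25 − 48, 40 + 30) = (-23, 70); dropping signs (only squares matter) gives (23, 70); check 23² + 70² = 529 + 4900 = 5429 ✓.
  Scale by k = 5: (5·23, 5·70) = (115, 350).
Step 4: Order so x ≤ y and verify: 115² + 350² = 13225 + 122500 = 135725 = n. ✓

n = 135725 = 115² + 350² (one valid representation with x ≤ y).


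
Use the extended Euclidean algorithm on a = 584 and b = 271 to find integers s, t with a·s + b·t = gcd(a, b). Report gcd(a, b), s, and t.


Euclidean algorithm on (584, 271) — divide until remainder is 0:
  584 = 2 · 271 + 42
  271 = 6 · 42 + 19
  42 = 2 · 19 + 4
  19 = 4 · 4 + 3
  4 = 1 · 3 + 1
  3 = 3 · 1 + 0
gcd(584, 271) = 1.
Track Bezout coefficients alongside the remainders: start with r₀ = 584 = a·1 + b·0 (s = 1, t = 0) and r₁ = 271 = a·0 + b·1 (s = 0, t = 1); each new remainder r_{k+1} = r_{k-1} − q_k·r_k inherits s_{k+1} = s_{k-1} − q_k·s_k, t_{k+1} = t_{k-1} − q_k·t_k, so r_k = a·s_k + b·t_k at every step:
  q = 2: r = 42, s = 1 − 2·0 = 1, t = 0 − 2·1 = -2  (check: 584·1 + 271·(-2) = 42)
  q = 6: r = 19, s = 0 − 6·1 = -6, t = 1 − 6·(-2) = 13  (check: 584·(-6) + 271·13 = 19)
  q = 2: r = 4, s = 1 − 2·(-6) = 13, t = -2 − 2·13 = -28  (check: 584·13 + 271·(-28) = 4)
  q = 4: r = 3, s = -6 − 4·13 = -58, t = 13 − 4·(-28) = 125  (check: 584·(-58) + 271·125 = 3)
  q = 1: r = 1, s = 13 − 1·(-58) = 71, t = -28 − 1·125 = -153  (check: 584·71 + 271·(-153) = 1)
The row with r = 1 (the gcd) gives the Bezout coefficients s = 71, t = -153.
Result: 584 · (71) + 271 · (-153) = 1.

gcd(584, 271) = 1; s = 71, t = -153 (check: 584·71 + 271·(-153) = 1).


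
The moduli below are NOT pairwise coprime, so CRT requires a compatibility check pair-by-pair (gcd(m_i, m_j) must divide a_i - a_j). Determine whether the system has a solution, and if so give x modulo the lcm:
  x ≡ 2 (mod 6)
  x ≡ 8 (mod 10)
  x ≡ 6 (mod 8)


Moduli 6, 10, 8 are not pairwise coprime, so CRT works modulo lcm(m_i) when all pairwise compatibility conditions hold.
Pairwise compatibility: gcd(m_i, m_j) must divide a_i - a_j for every pair.
Merge one congruence at a time:
  Start: x ≡ 2 (mod 6).
  Combine with x ≡ 8 (mod 10): gcd(6, 10) = 2; 8 - 2 = 6, which IS divisible by 2, so compatible.
    Write x = 2 + 6·t and substitute into x ≡ 8 (mod 10): 6·t ≡ 8 − 2 = 6 (mod 10).
    Divide the congruence (and modulus) by g = 2: 3·t ≡ 3 (mod 5).
    The inverse of 3 mod 5 is 2 (since 3·2 = 6 = 1·5 + 1), so t ≡ 2·3 = 6 ≡ 1 (mod 5).
    Then x = 2 + 6·1 = 8, valid modulo lcm(6, 10) = 30: x ≡ 8 (mod 30).
  Combine with x ≡ 6 (mod 8): gcd(30, 8) = 2; 6 - 8 = -2, which IS divisible by 2, so compatible.
    Write x = 8 + 30·t and substitute into x ≡ 6 (mod 8): 30·t ≡ 6 − 8 = -2 (mod 8).
    Divide the congruence (and modulus) by g = 2: 15·t ≡ -1 (mod 4).
    Reduce coefficients mod 4: 3·t ≡ 3 (mod 4).
    The inverse of 3 mod 4 is 3 (since 3·3 = 9 = 2·4 + 1), so t ≡ 3·3 = 9 ≡ 1 (mod 4).
    Then x = 8 + 30·1 = 38, valid modulo lcm(30, 8) = 120: x ≡ 38 (mod 120).
Verify: 38 mod 6 = 2, 38 mod 10 = 8, 38 mod 8 = 6.

x ≡ 38 (mod 120).


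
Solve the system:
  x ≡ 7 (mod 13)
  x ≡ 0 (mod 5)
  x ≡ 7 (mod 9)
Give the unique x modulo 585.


Moduli 13, 5, 9 are pairwise coprime; by CRT there is a unique solution modulo M = 13 · 5 · 9 = 585.
Solve pairwise, accumulating the modulus:
  Start with x ≡ 7 (mod 13).
  Combine with x ≡ 0 (mod 5): since gcd(13, 5) = 1, we get a unique residue mod 65.
    Write x = 7 + 13·t and substitute into x ≡ 0 (mod 5): 13·t ≡ 0 − 7 = -7 (mod 5).
    Reduce coefficients mod 5: 3·t ≡ 3 (mod 5).
    The inverse of 3 mod 5 is 2 (since 3·2 = 6 = 1·5 + 1), so t ≡ 2·3 = 6 ≡ 1 (mod 5).
    Then x = 7 + 13·1 = 20, valid modulo lcm(13, 5) = 65: x ≡ 20 (mod 65).
  Combine with x ≡ 7 (mod 9): since gcd(65, 9) = 1, we get a unique residue mod 585.
    Write x = 20 + 65·t and substitute into x ≡ 7 (mod 9): 65·t ≡ 7 − 20 = -13 (mod 9).
    Reduce coefficients mod 9: 2·t ≡ 5 (mod 9).
    The inverse of 2 mod 9 is 5 (since 2·5 = 10 = 1·9 + 1), so t ≡ 5·5 = 25 ≡ 7 (mod 9).
    Then x = 20 + 65·7 = 475, valid modulo lcm(65, 9) = 585: x ≡ 475 (mod 585).
Verify: 475 mod 13 = 7 ✓, 475 mod 5 = 0 ✓, 475 mod 9 = 7 ✓.

x ≡ 475 (mod 585).


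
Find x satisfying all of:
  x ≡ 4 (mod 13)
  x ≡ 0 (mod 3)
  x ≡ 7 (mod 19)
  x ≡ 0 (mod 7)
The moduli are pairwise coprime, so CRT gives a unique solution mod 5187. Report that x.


Product of moduli M = 13 · 3 · 19 · 7 = 5187.
Merge one congruence at a time:
  Start: x ≡ 4 (mod 13).
  Combine with x ≡ 0 (mod 3); new modulus lcm = 39.
    Write x = 4 + 13·t and substitute into x ≡ 0 (mod 3): 13·t ≡ 0 − 4 = -4 (mod 3).
    Reduce coefficients mod 3: 1·t ≡ 2 (mod 3).
    So t ≡ 2 (mod 3).
    Then x = 4 + 13·2 = 30, valid modulo lcm(13, 3) = 39: x ≡ 30 (mod 39).
  Combine with x ≡ 7 (mod 19); new modulus lcm = 741.
    Write x = 30 + 39·t and substitute into x ≡ 7 (mod 19): 39·t ≡ 7 − 30 = -23 (mod 19).
    Reduce coefficients mod 19: 1·t ≡ 15 (mod 19).
    So t ≡ 15 (mod 19).
    Then x = 30 + 39·15 = 615, valid modulo lcm(39, 19) = 741: x ≡ 615 (mod 741).
  Combine with x ≡ 0 (mod 7); new modulus lcm = 5187.
    Write x = 615 + 741·t and substitute into x ≡ 0 (mod 7): 741·t ≡ 0 − 615 = -615 (mod 7).
    Reduce coefficients mod 7: 6·t ≡ 1 (mod 7).
    The inverse of 6 mod 7 is 6 (since 6·6 = 36 = 5·7 + 1), so t ≡ 6·1 = 6 ≡ 6 (mod 7).
    Then x = 615 + 741·6 = 5061, valid modulo lcm(741, 7) = 5187: x ≡ 5061 (mod 5187).
Verify against each original: 5061 mod 13 = 4, 5061 mod 3 = 0, 5061 mod 19 = 7, 5061 mod 7 = 0.

x ≡ 5061 (mod 5187).


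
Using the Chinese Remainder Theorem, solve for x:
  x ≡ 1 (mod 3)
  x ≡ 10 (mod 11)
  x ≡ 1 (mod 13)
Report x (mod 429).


Moduli 3, 11, 13 are pairwise coprime; by CRT there is a unique solution modulo M = 3 · 11 · 13 = 429.
Solve pairwise, accumulating the modulus:
  Start with x ≡ 1 (mod 3).
  Combine with x ≡ 10 (mod 11): since gcd(3, 11) = 1, we get a unique residue mod 33.
    Write x = 1 + 3·t and substitute into x ≡ 10 (mod 11): 3·t ≡ 10 − 1 = 9 (mod 11).
    The inverse of 3 mod 11 is 4 (since 3·4 = 12 = 1·11 + 1), so t ≡ 4·9 = 36 ≡ 3 (mod 11).
    Then x = 1 + 3·3 = 10, valid modulo lcm(3, 11) = 33: x ≡ 10 (mod 33).
  Combine with x ≡ 1 (mod 13): since gcd(33, 13) = 1, we get a unique residue mod 429.
    Write x = 10 + 33·t and substitute into x ≡ 1 (mod 13): 33·t ≡ 1 − 10 = -9 (mod 13).
    Reduce coefficients mod 13: 7·t ≡ 4 (mod 13).
    The inverse of 7 mod 13 is 2 (since 7·2 = 14 = 1·13 + 1), so t ≡ 2·4 = 8 ≡ 8 (mod 13).
    Then x = 10 + 33·8 = 274, valid modulo lcm(33, 13) = 429: x ≡ 274 (mod 429).
Verify: 274 mod 3 = 1 ✓, 274 mod 11 = 10 ✓, 274 mod 13 = 1 ✓.

x ≡ 274 (mod 429).


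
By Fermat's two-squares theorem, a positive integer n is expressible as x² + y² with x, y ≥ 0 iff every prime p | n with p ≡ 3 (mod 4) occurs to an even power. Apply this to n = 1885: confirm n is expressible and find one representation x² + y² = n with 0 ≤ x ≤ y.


Step 1: Factor n = 1885 = 5 · 13 · 29.
Step 2: Check the mod-4 condition on each prime factor: 5 ≡ 1 (mod 4), exponent 1; 13 ≡ 1 (mod 4), exponent 1; 29 ≡ 1 (mod 4), exponent 1.
All primes ≡ 3 (mod 4) appear to even exponent (or don't appear), so by the two-squares theorem n IS expressible as a sum of two squares.
Step 3: Build a representation. Here n = 5 · 13 · 29 is a product of primes ≡ 1 (mod 4). Each prime p ≡ 1 (mod 4) is itself a sum of two squares; find a² by testing p − a² for a perfect square:
  5: 5 − 1² = 4 = 2² ⇒ 5 = 1² + 2².
  13: 13 − 1² = 12, 13 − 2² = 9 = 3² ⇒ 13 = 2² + 3².
  29: 29 − 1² = 28, 29 − 2² = 25 = 5² ⇒ 29 = 2² + 5².
  Combine using the Brahmagupta–Fibonacci identity (a² + b²)(c² + d²) = (ac − bd)² + (ad + bc)² = (ac + bd)² + (ad − bc)²:
  5 · 13 = 65: from (1² + 2²)(2² + 3²), take (1·2 − 2·3, 1·3 + 2·2) = (2 − 6, 3 + 4) = (-4, 7); dropping signs (only squares matter) gives (4, 7); check 4² + 7² = 16 + 49 = 65 ✓.
  65 · 29 = 1885: from (4² + 7²)(2² + 5²), take (4·2 − 7·5, 4·5 + 7·2) = (8 − 35, 20 + 14) = (-27, 34); dropping signs (only squares matter) gives (27, 34); check 27² + 34² = 729 + 1156 = 1885 ✓.
Step 4: Order so x ≤ y and verify: 27² + 34² = 729 + 1156 = 1885 = n. ✓

n = 1885 = 27² + 34² (one valid representation with x ≤ y).


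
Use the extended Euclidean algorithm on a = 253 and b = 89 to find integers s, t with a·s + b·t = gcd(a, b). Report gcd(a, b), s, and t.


Euclidean algorithm on (253, 89) — divide until remainder is 0:
  253 = 2 · 89 + 75
  89 = 1 · 75 + 14
  75 = 5 · 14 + 5
  14 = 2 · 5 + 4
  5 = 1 · 4 + 1
  4 = 4 · 1 + 0
gcd(253, 89) = 1.
Track Bezout coefficients alongside the remainders: start with r₀ = 253 = a·1 + b·0 (s = 1, t = 0) and r₁ = 89 = a·0 + b·1 (s = 0, t = 1); each new remainder r_{k+1} = r_{k-1} − q_k·r_k inherits s_{k+1} = s_{k-1} − q_k·s_k, t_{k+1} = t_{k-1} − q_k·t_k, so r_k = a·s_k + b·t_k at every step:
  q = 2: r = 75, s = 1 − 2·0 = 1, t = 0 − 2·1 = -2  (check: 253·1 + 89·(-2) = 75)
  q = 1: r = 14, s = 0 − 1·1 = -1, t = 1 − 1·(-2) = 3  (check: 253·(-1) + 89·3 = 14)
  q = 5: r = 5, s = 1 − 5·(-1) = 6, t = -2 − 5·3 = -17  (check: 253·6 + 89·(-17) = 5)
  q = 2: r = 4, s = -1 − 2·6 = -13, t = 3 − 2·(-17) = 37  (check: 253·(-13) + 89·37 = 4)
  q = 1: r = 1, s = 6 − 1·(-13) = 19, t = -17 − 1·37 = -54  (check: 253·19 + 89·(-54) = 1)
The row with r = 1 (the gcd) gives the Bezout coefficients s = 19, t = -54.
Result: 253 · (19) + 89 · (-54) = 1.

gcd(253, 89) = 1; s = 19, t = -54 (check: 253·19 + 89·(-54) = 1).


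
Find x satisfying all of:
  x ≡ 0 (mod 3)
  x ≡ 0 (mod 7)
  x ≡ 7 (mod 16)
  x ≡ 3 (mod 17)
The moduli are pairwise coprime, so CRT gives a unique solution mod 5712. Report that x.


Product of moduli M = 3 · 7 · 16 · 17 = 5712.
Merge one congruence at a time:
  Start: x ≡ 0 (mod 3).
  Combine with x ≡ 0 (mod 7); new modulus lcm = 21.
    Write x = 0 + 3·t and substitute into x ≡ 0 (mod 7): 3·t ≡ 0 − 0 = 0 (mod 7).
    The inverse of 3 mod 7 is 5 (since 3·5 = 15 = 2·7 + 1), so t ≡ 5·0 = 0 ≡ 0 (mod 7).
    Then x = 0 + 3·0 = 0, valid modulo lcm(3, 7) = 21: x ≡ 0 (mod 21).
  Combine with x ≡ 7 (mod 16); new modulus lcm = 336.
    Write x = 0 + 21·t and substitute into x ≡ 7 (mod 16): 21·t ≡ 7 − 0 = 7 (mod 16).
    Reduce coefficients mod 16: 5·t ≡ 7 (mod 16).
    The inverse of 5 mod 16 is 13 (since 5·13 = 65 = 4·16 + 1), so t ≡ 13·7 = 91 ≡ 11 (mod 16).
    Then x = 0 + 21·11 = 231, valid modulo lcm(21, 16) = 336: x ≡ 231 (mod 336).
  Combine with x ≡ 3 (mod 17); new modulus lcm = 5712.
    Write x = 231 + 336·t and substitute into x ≡ 3 (mod 17): 336·t ≡ 3 − 231 = -228 (mod 17).
    Reduce coefficients mod 17: 13·t ≡ 10 (mod 17).
    The inverse of 13 mod 17 is 4 (since 13·4 = 52 = 3·17 + 1), so t ≡ 4·10 = 40 ≡ 6 (mod 17).
    Then x = 231 + 336·6 = 2247, valid modulo lcm(336, 17) = 5712: x ≡ 2247 (mod 5712).
Verify against each original: 2247 mod 3 = 0, 2247 mod 7 = 0, 2247 mod 16 = 7, 2247 mod 17 = 3.

x ≡ 2247 (mod 5712).


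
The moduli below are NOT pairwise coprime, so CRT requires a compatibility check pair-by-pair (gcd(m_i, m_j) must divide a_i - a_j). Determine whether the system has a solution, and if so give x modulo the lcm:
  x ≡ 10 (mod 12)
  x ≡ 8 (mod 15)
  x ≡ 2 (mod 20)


Moduli 12, 15, 20 are not pairwise coprime, so CRT works modulo lcm(m_i) when all pairwise compatibility conditions hold.
Pairwise compatibility: gcd(m_i, m_j) must divide a_i - a_j for every pair.
Merge one congruence at a time:
  Start: x ≡ 10 (mod 12).
  Combine with x ≡ 8 (mod 15): gcd(12, 15) = 3, and 8 - 10 = -2 is NOT divisible by 3.
    ⇒ system is inconsistent (no integer solution).

No solution (the system is inconsistent).


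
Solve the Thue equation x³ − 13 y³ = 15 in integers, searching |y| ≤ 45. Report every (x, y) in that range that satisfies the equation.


The equation is x³ - 13y³ = 15. For fixed y, x³ = 13·y³ + 15, so a solution requires the RHS to be a perfect cube.
Strategy: iterate y from -45 to 45, compute RHS = 13·y³ + 15, and check whether it is a (positive or negative) perfect cube.
Check small values of y:
  y = 0: RHS = 15 is not a perfect cube.
  y = 1: RHS = 28 is not a perfect cube.
  y = -1: RHS = 2 is not a perfect cube.
  y = 2: RHS = 119 is not a perfect cube.
  y = -2: RHS = -89 is not a perfect cube.
  y = 3: RHS = 366 is not a perfect cube.
  y = -3: RHS = -336 is not a perfect cube.
Continuing the search up to |y| = 45 finds no solutions either.
No (x, y) in the scanned range satisfies the equation.

No integer solutions with |y| ≤ 45.


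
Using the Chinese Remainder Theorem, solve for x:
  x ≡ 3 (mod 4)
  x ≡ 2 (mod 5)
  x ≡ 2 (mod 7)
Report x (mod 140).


Moduli 4, 5, 7 are pairwise coprime; by CRT there is a unique solution modulo M = 4 · 5 · 7 = 140.
Solve pairwise, accumulating the modulus:
  Start with x ≡ 3 (mod 4).
  Combine with x ≡ 2 (mod 5): since gcd(4, 5) = 1, we get a unique residue mod 20.
    Write x = 3 + 4·t and substitute into x ≡ 2 (mod 5): 4·t ≡ 2 − 3 = -1 (mod 5).
    Reduce coefficients mod 5: 4·t ≡ 4 (mod 5).
    The inverse of 4 mod 5 is 4 (since 4·4 = 16 = 3·5 + 1), so t ≡ 4·4 = 16 ≡ 1 (mod 5).
    Then x = 3 + 4·1 = 7, valid modulo lcm(4, 5) = 20: x ≡ 7 (mod 20).
  Combine with x ≡ 2 (mod 7): since gcd(20, 7) = 1, we get a unique residue mod 140.
    Write x = 7 + 20·t and substitute into x ≡ 2 (mod 7): 20·t ≡ 2 − 7 = -5 (mod 7).
    Reduce coefficients mod 7: 6·t ≡ 2 (mod 7).
    The inverse of 6 mod 7 is 6 (since 6·6 = 36 = 5·7 + 1), so t ≡ 6·2 = 12 ≡ 5 (mod 7).
    Then x = 7 + 20·5 = 107, valid modulo lcm(20, 7) = 140: x ≡ 107 (mod 140).
Verify: 107 mod 4 = 3 ✓, 107 mod 5 = 2 ✓, 107 mod 7 = 2 ✓.

x ≡ 107 (mod 140).


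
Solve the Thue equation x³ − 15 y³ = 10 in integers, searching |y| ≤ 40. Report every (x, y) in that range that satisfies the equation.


The equation is x³ - 15y³ = 10. For fixed y, x³ = 15·y³ + 10, so a solution requires the RHS to be a perfect cube.
Strategy: iterate y from -40 to 40, compute RHS = 15·y³ + 10, and check whether it is a (positive or negative) perfect cube.
Check small values of y:
  y = 0: RHS = 10 is not a perfect cube.
  y = 1: RHS = 25 is not a perfect cube.
  y = -1: RHS = -5 is not a perfect cube.
  y = 2: RHS = 130 is not a perfect cube.
  y = -2: RHS = -110 is not a perfect cube.
  y = 3: RHS = 415 is not a perfect cube.
  y = -3: RHS = -395 is not a perfect cube.
Continuing the search up to |y| = 40 finds no solutions either.
No (x, y) in the scanned range satisfies the equation.

No integer solutions with |y| ≤ 40.


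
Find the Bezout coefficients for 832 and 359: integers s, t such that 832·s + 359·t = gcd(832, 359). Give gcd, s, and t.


Euclidean algorithm on (832, 359) — divide until remainder is 0:
  832 = 2 · 359 + 114
  359 = 3 · 114 + 17
  114 = 6 · 17 + 12
  17 = 1 · 12 + 5
  12 = 2 · 5 + 2
  5 = 2 · 2 + 1
  2 = 2 · 1 + 0
gcd(832, 359) = 1.
Track Bezout coefficients alongside the remainders: start with r₀ = 832 = a·1 + b·0 (s = 1, t = 0) and r₁ = 359 = a·0 + b·1 (s = 0, t = 1); each new remainder r_{k+1} = r_{k-1} − q_k·r_k inherits s_{k+1} = s_{k-1} − q_k·s_k, t_{k+1} = t_{k-1} − q_k·t_k, so r_k = a·s_k + b·t_k at every step:
  q = 2: r = 114, s = 1 − 2·0 = 1, t = 0 − 2·1 = -2  (check: 832·1 + 359·(-2) = 114)
  q = 3: r = 17, s = 0 − 3·1 = -3, t = 1 − 3·(-2) = 7  (check: 832·(-3) + 359·7 = 17)
  q = 6: r = 12, s = 1 − 6·(-3) = 19, t = -2 − 6·7 = -44  (check: 832·19 + 359·(-44) = 12)
  q = 1: r = 5, s = -3 − 1·19 = -22, t = 7 − 1·(-44) = 51  (check: 832·(-22) + 359·51 = 5)
  q = 2: r = 2, s = 19 − 2·(-22) = 63, t = -44 − 2·51 = -146  (check: 832·63 + 359·(-146) = 2)
  q = 2: r = 1, s = -22 − 2·63 = -148, t = 51 − 2·(-146) = 343  (check: 832·(-148) + 359·343 = 1)
The row with r = 1 (the gcd) gives the Bezout coefficients s = -148, t = 343.
Result: 832 · (-148) + 359 · (343) = 1.

gcd(832, 359) = 1; s = -148, t = 343 (check: 832·(-148) + 359·343 = 1).


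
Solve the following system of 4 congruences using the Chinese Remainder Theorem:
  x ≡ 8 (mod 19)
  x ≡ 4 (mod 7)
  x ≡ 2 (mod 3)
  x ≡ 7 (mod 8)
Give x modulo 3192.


Product of moduli M = 19 · 7 · 3 · 8 = 3192.
Merge one congruence at a time:
  Start: x ≡ 8 (mod 19).
  Combine with x ≡ 4 (mod 7); new modulus lcm = 133.
    Write x = 8 + 19·t and substitute into x ≡ 4 (mod 7): 19·t ≡ 4 − 8 = -4 (mod 7).
    Reduce coefficients mod 7: 5·t ≡ 3 (mod 7).
    The inverse of 5 mod 7 is 3 (since 5·3 = 15 = 2·7 + 1), so t ≡ 3·3 = 9 ≡ 2 (mod 7).
    Then x = 8 + 19·2 = 46, valid modulo lcm(19, 7) = 133: x ≡ 46 (mod 133).
  Combine with x ≡ 2 (mod 3); new modulus lcm = 399.
    Write x = 46 + 133·t and substitute into x ≡ 2 (mod 3): 133·t ≡ 2 − 46 = -44 (mod 3).
    Reduce coefficients mod 3: 1·t ≡ 1 (mod 3).
    So t ≡ 1 (mod 3).
    Then x = 46 + 133·1 = 179, valid modulo lcm(133, 3) = 399: x ≡ 179 (mod 399).
  Combine with x ≡ 7 (mod 8); new modulus lcm = 3192.
    Write x = 179 + 399·t and substitute into x ≡ 7 (mod 8): 399·t ≡ 7 − 179 = -172 (mod 8).
    Reduce coefficients mod 8: 7·t ≡ 4 (mod 8).
    The inverse of 7 mod 8 is 7 (since 7·7 = 49 = 6·8 + 1), so t ≡ 7·4 = 28 ≡ 4 (mod 8).
    Then x = 179 + 399·4 = 1775, valid modulo lcm(399, 8) = 3192: x ≡ 1775 (mod 3192).
Verify against each original: 1775 mod 19 = 8, 1775 mod 7 = 4, 1775 mod 3 = 2, 1775 mod 8 = 7.

x ≡ 1775 (mod 3192).


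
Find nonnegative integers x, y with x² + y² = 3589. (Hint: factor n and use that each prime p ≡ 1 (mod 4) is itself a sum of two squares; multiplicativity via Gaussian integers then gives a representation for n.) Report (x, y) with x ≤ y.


Step 1: Factor n = 3589 = 37 · 97.
Step 2: Check the mod-4 condition on each prime factor: 37 ≡ 1 (mod 4), exponent 1; 97 ≡ 1 (mod 4), exponent 1.
All primes ≡ 3 (mod 4) appear to even exponent (or don't appear), so by the two-squares theorem n IS expressible as a sum of two squares.
Step 3: Build a representation. Here n = 37 · 97 is a product of primes ≡ 1 (mod 4). Each prime p ≡ 1 (mod 4) is itself a sum of two squares; find a² by testing p − a² for a perfect square:
  37: 37 − 1² = 36 = 6² ⇒ 37 = 1² + 6².
  97: 97 − 1² = 96, 97 − 2² = 93, 97 − 3² = 88, 97 − 4² = 81 = 9² ⇒ 97 = 4² + 9².
  Combine using the Brahmagupta–Fibonacci identity (a² + b²)(c² + d²) = (ac − bd)² + (ad + bc)² = (ac + bd)² + (ad − bc)²:
  37 · 97 = 3589: from (1² + 6²)(4² + 9²), take (1·4 − 6·9, 1·9 + 6·4) = (4 − 54, 9 + 24) = (-50, 33); dropping signs (only squares matter) gives (50, 33); check 50² + 33² = 2500 + 1089 = 3589 ✓.
Step 4: Order so x ≤ y and verify: 33² + 50² = 1089 + 2500 = 3589 = n. ✓

n = 3589 = 33² + 50² (one valid representation with x ≤ y).


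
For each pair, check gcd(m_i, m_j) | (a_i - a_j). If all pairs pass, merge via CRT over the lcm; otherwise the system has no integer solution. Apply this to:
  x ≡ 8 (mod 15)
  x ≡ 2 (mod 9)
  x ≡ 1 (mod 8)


Moduli 15, 9, 8 are not pairwise coprime, so CRT works modulo lcm(m_i) when all pairwise compatibility conditions hold.
Pairwise compatibility: gcd(m_i, m_j) must divide a_i - a_j for every pair.
Merge one congruence at a time:
  Start: x ≡ 8 (mod 15).
  Combine with x ≡ 2 (mod 9): gcd(15, 9) = 3; 2 - 8 = -6, which IS divisible by 3, so compatible.
    Write x = 8 + 15·t and substitute into x ≡ 2 (mod 9): 15·t ≡ 2 − 8 = -6 (mod 9).
    Divide the congruence (and modulus) by g = 3: 5·t ≡ -2 (mod 3).
    Reduce coefficients mod 3: 2·t ≡ 1 (mod 3).
    The inverse of 2 mod 3 is 2 (since 2·2 = 4 = 1·3 + 1), so t ≡ 2·1 = 2 ≡ 2 (mod 3).
    Then x = 8 + 15·2 = 38, valid modulo lcm(15, 9) = 45: x ≡ 38 (mod 45).
  Combine with x ≡ 1 (mod 8): gcd(45, 8) = 1; 1 - 38 = -37, which IS divisible by 1, so compatible.
    Write x = 38 + 45·t and substitute into x ≡ 1 (mod 8): 45·t ≡ 1 − 38 = -37 (mod 8).
    Reduce coefficients mod 8: 5·t ≡ 3 (mod 8).
    The inverse of 5 mod 8 is 5 (since 5·5 = 25 = 3·8 + 1), so t ≡ 5·3 = 15 ≡ 7 (mod 8).
    Then x = 38 + 45·7 = 353, valid modulo lcm(45, 8) = 360: x ≡ 353 (mod 360).
Verify: 353 mod 15 = 8, 353 mod 9 = 2, 353 mod 8 = 1.

x ≡ 353 (mod 360).


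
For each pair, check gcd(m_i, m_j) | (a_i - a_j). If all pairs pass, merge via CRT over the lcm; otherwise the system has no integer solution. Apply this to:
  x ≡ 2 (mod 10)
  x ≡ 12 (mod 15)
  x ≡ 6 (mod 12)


Moduli 10, 15, 12 are not pairwise coprime, so CRT works modulo lcm(m_i) when all pairwise compatibility conditions hold.
Pairwise compatibility: gcd(m_i, m_j) must divide a_i - a_j for every pair.
Merge one congruence at a time:
  Start: x ≡ 2 (mod 10).
  Combine with x ≡ 12 (mod 15): gcd(10, 15) = 5; 12 - 2 = 10, which IS divisible by 5, so compatible.
    Write x = 2 + 10·t and substitute into x ≡ 12 (mod 15): 10·t ≡ 12 − 2 = 10 (mod 15).
    Divide the congruence (and modulus) by g = 5: 2·t ≡ 2 (mod 3).
    The inverse of 2 mod 3 is 2 (since 2·2 = 4 = 1·3 + 1), so t ≡ 2·2 = 4 ≡ 1 (mod 3).
    Then x = 2 + 10·1 = 12, valid modulo lcm(10, 15) = 30: x ≡ 12 (mod 30).
  Combine with x ≡ 6 (mod 12): gcd(30, 12) = 6; 6 - 12 = -6, which IS divisible by 6, so compatible.
    Write x = 12 + 30·t and substitute into x ≡ 6 (mod 12): 30·t ≡ 6 − 12 = -6 (mod 12).
    Divide the congruence (and modulus) by g = 6: 5·t ≡ -1 (mod 2).
    Reduce coefficients mod 2: 1·t ≡ 1 (mod 2).
    So t ≡ 1 (mod 2).
    Then x = 12 + 30·1 = 42, valid modulo lcm(30, 12) = 60: x ≡ 42 (mod 60).
Verify: 42 mod 10 = 2, 42 mod 15 = 12, 42 mod 12 = 6.

x ≡ 42 (mod 60).


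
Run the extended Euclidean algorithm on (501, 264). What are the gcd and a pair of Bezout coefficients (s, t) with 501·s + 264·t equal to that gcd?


Euclidean algorithm on (501, 264) — divide until remainder is 0:
  501 = 1 · 264 + 237
  264 = 1 · 237 + 27
  237 = 8 · 27 + 21
  27 = 1 · 21 + 6
  21 = 3 · 6 + 3
  6 = 2 · 3 + 0
gcd(501, 264) = 3.
Track Bezout coefficients alongside the remainders: start with r₀ = 501 = a·1 + b·0 (s = 1, t = 0) and r₁ = 264 = a·0 + b·1 (s = 0, t = 1); each new remainder r_{k+1} = r_{k-1} − q_k·r_k inherits s_{k+1} = s_{k-1} − q_k·s_k, t_{k+1} = t_{k-1} − q_k·t_k, so r_k = a·s_k + b·t_k at every step:
  q = 1: r = 237, s = 1 − 1·0 = 1, t = 0 − 1·1 = -1  (check: 501·1 + 264·(-1) = 237)
  q = 1: r = 27, s = 0 − 1·1 = -1, t = 1 − 1·(-1) = 2  (check: 501·(-1) + 264·2 = 27)
  q = 8: r = 21, s = 1 − 8·(-1) = 9, t = -1 − 8·2 = -17  (check: 501·9 + 264·(-17) = 21)
  q = 1: r = 6, s = -1 − 1·9 = -10, t = 2 − 1·(-17) = 19  (check: 501·(-10) + 264·19 = 6)
  q = 3: r = 3, s = 9 − 3·(-10) = 39, t = -17 − 3·19 = -74  (check: 501·39 + 264·(-74) = 3)
The row with r = 3 (the gcd) gives the Bezout coefficients s = 39, t = -74.
Result: 501 · (39) + 264 · (-74) = 3.

gcd(501, 264) = 3; s = 39, t = -74 (check: 501·39 + 264·(-74) = 3).


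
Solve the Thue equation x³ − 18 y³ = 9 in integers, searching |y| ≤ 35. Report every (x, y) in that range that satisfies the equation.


The equation is x³ - 18y³ = 9. For fixed y, x³ = 18·y³ + 9, so a solution requires the RHS to be a perfect cube.
Strategy: iterate y from -35 to 35, compute RHS = 18·y³ + 9, and check whether it is a (positive or negative) perfect cube.
Check small values of y:
  y = 0: RHS = 9 is not a perfect cube.
  y = 1: RHS = 27 = (3)³ ⇒ x = 3 works.
  y = -1: RHS = -9 is not a perfect cube.
  y = 2: RHS = 153 is not a perfect cube.
  y = -2: RHS = -135 is not a perfect cube.
  y = 3: RHS = 495 is not a perfect cube.
  y = -3: RHS = -477 is not a perfect cube.
Continuing the search up to |y| = 35 finds no further solutions beyond those listed.
Collected solutions: (3, 1).

Solutions (with |y| ≤ 35): (3, 1).


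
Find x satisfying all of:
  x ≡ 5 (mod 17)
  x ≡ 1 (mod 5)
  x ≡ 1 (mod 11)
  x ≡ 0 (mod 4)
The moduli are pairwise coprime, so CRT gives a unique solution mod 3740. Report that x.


Product of moduli M = 17 · 5 · 11 · 4 = 3740.
Merge one congruence at a time:
  Start: x ≡ 5 (mod 17).
  Combine with x ≡ 1 (mod 5); new modulus lcm = 85.
    Write x = 5 + 17·t and substitute into x ≡ 1 (mod 5): 17·t ≡ 1 − 5 = -4 (mod 5).
    Reduce coefficients mod 5: 2·t ≡ 1 (mod 5).
    The inverse of 2 mod 5 is 3 (since 2·3 = 6 = 1·5 + 1), so t ≡ 3·1 = 3 ≡ 3 (mod 5).
    Then x = 5 + 17·3 = 56, valid modulo lcm(17, 5) = 85: x ≡ 56 (mod 85).
  Combine with x ≡ 1 (mod 11); new modulus lcm = 935.
    Write x = 56 + 85·t and substitute into x ≡ 1 (mod 11): 85·t ≡ 1 − 56 = -55 (mod 11).
    Reduce coefficients mod 11: 8·t ≡ 0 (mod 11).
    The inverse of 8 mod 11 is 7 (since 8·7 = 56 = 5·11 + 1), so t ≡ 7·0 = 0 ≡ 0 (mod 11).
    Then x = 56 + 85·0 = 56, valid modulo lcm(85, 11) = 935: x ≡ 56 (mod 935).
  Combine with x ≡ 0 (mod 4); new modulus lcm = 3740.
    Write x = 56 + 935·t and substitute into x ≡ 0 (mod 4): 935·t ≡ 0 − 56 = -56 (mod 4).
    Reduce coefficients mod 4: 3·t ≡ 0 (mod 4).
    The inverse of 3 mod 4 is 3 (since 3·3 = 9 = 2·4 + 1), so t ≡ 3·0 = 0 ≡ 0 (mod 4).
    Then x = 56 + 935·0 = 56, valid modulo lcm(935, 4) = 3740: x ≡ 56 (mod 3740).
Verify against each original: 56 mod 17 = 5, 56 mod 5 = 1, 56 mod 11 = 1, 56 mod 4 = 0.

x ≡ 56 (mod 3740).


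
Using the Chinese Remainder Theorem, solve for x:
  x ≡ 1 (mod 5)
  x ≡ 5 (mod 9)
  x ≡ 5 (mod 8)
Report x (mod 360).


Moduli 5, 9, 8 are pairwise coprime; by CRT there is a unique solution modulo M = 5 · 9 · 8 = 360.
Solve pairwise, accumulating the modulus:
  Start with x ≡ 1 (mod 5).
  Combine with x ≡ 5 (mod 9): since gcd(5, 9) = 1, we get a unique residue mod 45.
    Write x = 1 + 5·t and substitute into x ≡ 5 (mod 9): 5·t ≡ 5 − 1 = 4 (mod 9).
    The inverse of 5 mod 9 is 2 (since 5·2 = 10 = 1·9 + 1), so t ≡ 2·4 = 8 ≡ 8 (mod 9).
    Then x = 1 + 5·8 = 41, valid modulo lcm(5, 9) = 45: x ≡ 41 (mod 45).
  Combine with x ≡ 5 (mod 8): since gcd(45, 8) = 1, we get a unique residue mod 360.
    Write x = 41 + 45·t and substitute into x ≡ 5 (mod 8): 45·t ≡ 5 − 41 = -36 (mod 8).
    Reduce coefficients mod 8: 5·t ≡ 4 (mod 8).
    The inverse of 5 mod 8 is 5 (since 5·5 = 25 = 3·8 + 1), so t ≡ 5·4 = 20 ≡ 4 (mod 8).
    Then x = 41 + 45·4 = 221, valid modulo lcm(45, 8) = 360: x ≡ 221 (mod 360).
Verify: 221 mod 5 = 1 ✓, 221 mod 9 = 5 ✓, 221 mod 8 = 5 ✓.

x ≡ 221 (mod 360).


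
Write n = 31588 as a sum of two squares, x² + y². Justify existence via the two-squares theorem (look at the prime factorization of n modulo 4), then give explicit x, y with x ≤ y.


Step 1: Factor n = 31588 = 2^2 · 53 · 149.
Step 2: Check the mod-4 condition on each prime factor: 2 = 2 (special); 53 ≡ 1 (mod 4), exponent 1; 149 ≡ 1 (mod 4), exponent 1.
All primes ≡ 3 (mod 4) appear to even exponent (or don't appear), so by the two-squares theorem n IS expressible as a sum of two squares.
Step 3: Build a representation. Group n = k² · m with k = 2 and m = 53 · 149 = 7897 (a product of primes ≡ 1 (mod 4)); a representation of m scales to one of n via (k·x)² + (k·y)² = k²(x² + y²). Each prime p ≡ 1 (mod 4) is itself a sum of two squares; find a² by testing p − a² for a perfect square:
  53: 53 − 1² = 52, 53 − 2² = 49 = 7² ⇒ 53 = 2² + 7².
  149: 149 − 1² = 148, 149 − 2² = 145, 149 − 3² = 140, 149 − 4² = 133, 149 − 5² = 124, 149 − 6² = 113, 149 − 7² = 100 = 10² ⇒ 149 = 7² + 10².
  Combine using the Brahmagupta–Fibonacci identity (a² + b²)(c² + d²) = (ac − bd)² + (ad + bc)² = (ac + bd)² + (ad − bc)²:
  53 · 149 = 7897: from (2² + 7²)(7² + 10²), take (2·7 − 7·10, 2·10 + 7·7) = (14 − 70, 20 + 49) = (-56, 69); dropping signs (only squares matter) gives (56, 69); check 56² + 69² = 3136 + 4761 = 7897 ✓.
  Scale by k = 2: (2·56, 2·69) = (112, 138).
Step 4: Order so x ≤ y and verify: 112² + 138² = 12544 + 19044 = 31588 = n. ✓

n = 31588 = 112² + 138² (one valid representation with x ≤ y).


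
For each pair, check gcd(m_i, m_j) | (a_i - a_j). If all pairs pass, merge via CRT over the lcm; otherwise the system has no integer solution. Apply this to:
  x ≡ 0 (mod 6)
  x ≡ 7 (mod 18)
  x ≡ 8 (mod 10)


Moduli 6, 18, 10 are not pairwise coprime, so CRT works modulo lcm(m_i) when all pairwise compatibility conditions hold.
Pairwise compatibility: gcd(m_i, m_j) must divide a_i - a_j for every pair.
Merge one congruence at a time:
  Start: x ≡ 0 (mod 6).
  Combine with x ≡ 7 (mod 18): gcd(6, 18) = 6, and 7 - 0 = 7 is NOT divisible by 6.
    ⇒ system is inconsistent (no integer solution).

No solution (the system is inconsistent).


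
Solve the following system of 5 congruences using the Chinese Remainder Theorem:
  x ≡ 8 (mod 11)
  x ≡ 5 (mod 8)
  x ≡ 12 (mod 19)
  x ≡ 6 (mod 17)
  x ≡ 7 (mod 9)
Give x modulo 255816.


Product of moduli M = 11 · 8 · 19 · 17 · 9 = 255816.
Merge one congruence at a time:
  Start: x ≡ 8 (mod 11).
  Combine with x ≡ 5 (mod 8); new modulus lcm = 88.
    Write x = 8 + 11·t and substitute into x ≡ 5 (mod 8): 11·t ≡ 5 − 8 = -3 (mod 8).
    Reduce coefficients mod 8: 3·t ≡ 5 (mod 8).
    The inverse of 3 mod 8 is 3 (since 3·3 = 9 = 1·8 + 1), so t ≡ 3·5 = 15 ≡ 7 (mod 8).
    Then x = 8 + 11·7 = 85, valid modulo lcm(11, 8) = 88: x ≡ 85 (mod 88).
  Combine with x ≡ 12 (mod 19); new modulus lcm = 1672.
    Write x = 85 + 88·t and substitute into x ≡ 12 (mod 19): 88·t ≡ 12 − 85 = -73 (mod 19).
    Reduce coefficients mod 19: 12·t ≡ 3 (mod 19).
    The inverse of 12 mod 19 is 8 (since 12·8 = 96 = 5·19 + 1), so t ≡ 8·3 = 24 ≡ 5 (mod 19).
    Then x = 85 + 88·5 = 525, valid modulo lcm(88, 19) = 1672: x ≡ 525 (mod 1672).
  Combine with x ≡ 6 (mod 17); new modulus lcm = 28424.
    Write x = 525 + 1672·t and substitute into x ≡ 6 (mod 17): 1672·t ≡ 6 − 525 = -519 (mod 17).
    Reduce coefficients mod 17: 6·t ≡ 8 (mod 17).
    The inverse of 6 mod 17 is 3 (since 6·3 = 18 = 1·17 + 1), so t ≡ 3·8 = 24 ≡ 7 (mod 17).
    Then x = 525 + 1672·7 = 12229, valid modulo lcm(1672, 17) = 28424: x ≡ 12229 (mod 28424).
  Combine with x ≡ 7 (mod 9); new modulus lcm = 255816.
    Write x = 12229 + 28424·t and substitute into x ≡ 7 (mod 9): 28424·t ≡ 7 − 12229 = -12222 (mod 9).
    Reduce coefficients mod 9: 2·t ≡ 0 (mod 9).
    The inverse of 2 mod 9 is 5 (since 2·5 = 10 = 1·9 + 1), so t ≡ 5·0 = 0 ≡ 0 (mod 9).
    Then x = 12229 + 28424·0 = 12229, valid modulo lcm(28424, 9) = 255816: x ≡ 12229 (mod 255816).
Verify against each original: 12229 mod 11 = 8, 12229 mod 8 = 5, 12229 mod 19 = 12, 12229 mod 17 = 6, 12229 mod 9 = 7.

x ≡ 12229 (mod 255816).


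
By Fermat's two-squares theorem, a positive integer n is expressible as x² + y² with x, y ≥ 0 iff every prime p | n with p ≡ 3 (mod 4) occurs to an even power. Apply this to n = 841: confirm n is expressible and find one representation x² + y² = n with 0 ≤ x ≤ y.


Step 1: Factor n = 841 = 29^2.
Step 2: Check the mod-4 condition on each prime factor: 29 ≡ 1 (mod 4), exponent 2.
All primes ≡ 3 (mod 4) appear to even exponent (or don't appear), so by the two-squares theorem n IS expressible as a sum of two squares.
Step 3: Build a representation. Here n = 29 · 29 is a product of primes ≡ 1 (mod 4). Each prime p ≡ 1 (mod 4) is itself a sum of two squares; find a² by testing p − a² for a perfect square:
  29: 29 − 1² = 28, 29 − 2² = 25 = 5² ⇒ 29 = 2² + 5².
  Combine using the Brahmagupta–Fibonacci identity (a² + b²)(c² + d²) = (ac − bd)² + (ad + bc)² = (ac + bd)² + (ad − bc)²:
  29 · 29 = 841: from (2² + 5²)(2² + 5²), take (2·2 − 5·5, 2·5 + 5·2) = (4 − 25, 10 + 10) = (-21, 20); dropping signs (only squares matter) gives (21, 20); check 21² + 20² = 441 + 400 = 841 ✓.
Step 4: Order so x ≤ y and verify: 20² + 21² = 400 + 441 = 841 = n. ✓

n = 841 = 20² + 21² (one valid representation with x ≤ y).


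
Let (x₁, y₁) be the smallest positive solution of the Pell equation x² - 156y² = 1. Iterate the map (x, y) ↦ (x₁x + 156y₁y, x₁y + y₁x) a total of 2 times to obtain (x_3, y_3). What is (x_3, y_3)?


Step 1: Find the fundamental solution (x₁, y₁) of x² - 156y² = 1.
  Expand √156 as a continued fraction. a₀ = ⌊√156⌋ = 12; iterate m_{k+1} = d_k·a_k − m_k, d_{k+1} = (156 − m_{k+1}²)/d_k, a_{k+1} = ⌊(a₀ + m_{k+1})/d_{k+1}⌋ (starting m₀ = 0, d₀ = 1), with convergents p_k = a_k·p_{k-1} + p_{k-2}, q_k = a_k·q_{k-1} + q_{k-2} (p₋₁ = 1, q₋₁ = 0):
  k = 0: a₀ = 12; p₀/q₀ = 12/1; p₀² − 156·q₀² = 144 − 156 = -12.
  k = 1: m = 12, d = 12, a = ⌊(12 + 12)/12⌋ = 2; p/q = (2·12 + 1)/(2·1 + 0) = 25/2; p² − 156·q² = 625 − 624 = 1.
  The first convergent with p² − 156·q² = 1 gives the fundamental solution (x₁, y₁) = (25, 2).
Step 2: Apply the recurrence (x_{n+1}, y_{n+1}) = (x₁x_n + 156y₁y_n, x₁y_n + y₁x_n) repeatedly.
  From (x_1, y_1) = (25, 2): x_2 = 25·25 + 156·2·2 = 1249; y_2 = 25·2 + 2·25 = 100.
  From (x_2, y_2) = (1249, 100): x_3 = 25·1249 + 156·2·100 = 62425; y_3 = 25·100 + 2·1249 = 4998.
Step 3: Verify x_3² - 156·y_3² = 3896880625 - 3896880624 = 1 (should be 1). ✓

(x_1, y_1) = (25, 2); (x_3, y_3) = (62425, 4998).


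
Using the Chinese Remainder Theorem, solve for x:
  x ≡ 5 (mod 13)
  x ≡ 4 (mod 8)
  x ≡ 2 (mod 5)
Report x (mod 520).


Moduli 13, 8, 5 are pairwise coprime; by CRT there is a unique solution modulo M = 13 · 8 · 5 = 520.
Solve pairwise, accumulating the modulus:
  Start with x ≡ 5 (mod 13).
  Combine with x ≡ 4 (mod 8): since gcd(13, 8) = 1, we get a unique residue mod 104.
    Write x = 5 + 13·t and substitute into x ≡ 4 (mod 8): 13·t ≡ 4 − 5 = -1 (mod 8).
    Reduce coefficients mod 8: 5·t ≡ 7 (mod 8).
    The inverse of 5 mod 8 is 5 (since 5·5 = 25 = 3·8 + 1), so t ≡ 5·7 = 35 ≡ 3 (mod 8).
    Then x = 5 + 13·3 = 44, valid modulo lcm(13, 8) = 104: x ≡ 44 (mod 104).
  Combine with x ≡ 2 (mod 5): since gcd(104, 5) = 1, we get a unique residue mod 520.
    Write x = 44 + 104·t and substitute into x ≡ 2 (mod 5): 104·t ≡ 2 − 44 = -42 (mod 5).
    Reduce coefficients mod 5: 4·t ≡ 3 (mod 5).
    The inverse of 4 mod 5 is 4 (since 4·4 = 16 = 3·5 + 1), so t ≡ 4·3 = 12 ≡ 2 (mod 5).
    Then x = 44 + 104·2 = 252, valid modulo lcm(104, 5) = 520: x ≡ 252 (mod 520).
Verify: 252 mod 13 = 5 ✓, 252 mod 8 = 4 ✓, 252 mod 5 = 2 ✓.

x ≡ 252 (mod 520).


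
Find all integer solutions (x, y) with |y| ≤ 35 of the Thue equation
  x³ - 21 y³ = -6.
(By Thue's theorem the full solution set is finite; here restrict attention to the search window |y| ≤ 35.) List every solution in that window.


The equation is x³ - 21y³ = -6. For fixed y, x³ = 21·y³ − 6, so a solution requires the RHS to be a perfect cube.
Strategy: iterate y from -35 to 35, compute RHS = 21·y³ − 6, and check whether it is a (positive or negative) perfect cube.
Check small values of y:
  y = 0: RHS = -6 is not a perfect cube.
  y = 1: RHS = 15 is not a perfect cube.
  y = -1: RHS = -27 = (-3)³ ⇒ x = -3 works.
  y = 2: RHS = 162 is not a perfect cube.
  y = -2: RHS = -174 is not a perfect cube.
  y = 3: RHS = 561 is not a perfect cube.
  y = -3: RHS = -573 is not a perfect cube.
Continuing the search up to |y| = 35 finds no further solutions beyond those listed.
Collected solutions: (-3, -1).

Solutions (with |y| ≤ 35): (-3, -1).
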